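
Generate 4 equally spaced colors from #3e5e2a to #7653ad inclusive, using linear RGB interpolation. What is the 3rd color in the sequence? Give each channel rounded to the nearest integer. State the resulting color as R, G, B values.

(99, 87, 129)

With 4 swatches and endpoints inclusive, swatch 3 sits at t = (3 − 1)/(4 − 1) = 2/3 ≈ 0.6667.
#3e5e2a → (62, 94, 42); #7653ad → (118, 83, 173).
R = 62 + 0.6667 × (118 − 62) = 99.335 → 99
G = 94 + 0.6667 × (83 − 94) = 86.666 → 87
B = 42 + 0.6667 × (173 − 42) = 129.338 → 129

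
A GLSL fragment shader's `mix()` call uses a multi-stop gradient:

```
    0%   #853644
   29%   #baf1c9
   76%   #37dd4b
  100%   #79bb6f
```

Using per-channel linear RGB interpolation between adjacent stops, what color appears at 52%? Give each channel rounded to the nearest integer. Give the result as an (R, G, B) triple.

52% lies between the 29% and 76% stops, so the local fraction is t = (52 − 29)/(76 − 29) = 23/47 ≈ 0.4894.
#baf1c9 → (186, 241, 201); #37dd4b → (55, 221, 75).
R = 186 + 0.4894 × (55 − 186) = 121.889 → 122
G = 241 + 0.4894 × (221 − 241) = 231.212 → 231
B = 201 + 0.4894 × (75 − 201) = 139.336 → 139

(122, 231, 139)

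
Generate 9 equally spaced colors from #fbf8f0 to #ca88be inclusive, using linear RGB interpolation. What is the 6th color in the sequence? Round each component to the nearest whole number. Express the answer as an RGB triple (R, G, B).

(220, 178, 209)

With 9 swatches and endpoints inclusive, swatch 6 sits at t = (6 − 1)/(9 − 1) = 5/8 ≈ 0.625.
#fbf8f0 → (251, 248, 240); #ca88be → (202, 136, 190).
R = 251 + 0.625 × (202 − 251) = 220.375 → 220
G = 248 + 0.625 × (136 − 248) = 178 → 178
B = 240 + 0.625 × (190 − 240) = 208.75 → 209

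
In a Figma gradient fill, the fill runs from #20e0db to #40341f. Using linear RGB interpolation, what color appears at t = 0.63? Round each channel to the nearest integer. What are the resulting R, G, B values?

#20e0db → (32, 224, 219); #40341f → (64, 52, 31).
R = 32 + 0.63 × (64 − 32) = 32 + 0.63 × 32 = 52.16 → 52
G = 224 + 0.63 × (52 − 224) = 224 + 0.63 × -172 = 115.64 → 116
B = 219 + 0.63 × (31 − 219) = 219 + 0.63 × -188 = 100.56 → 101

(52, 116, 101)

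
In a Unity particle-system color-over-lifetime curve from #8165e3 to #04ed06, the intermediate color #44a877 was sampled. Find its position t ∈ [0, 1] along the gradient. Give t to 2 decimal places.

Invert the lerp on the B channel (largest span, 221): t = (119 − 227) / (6 − 227) = -108/-221 = 0.48869.
Check on R: (68 − 129)/(4 − 129) = 0.488 ✓

0.49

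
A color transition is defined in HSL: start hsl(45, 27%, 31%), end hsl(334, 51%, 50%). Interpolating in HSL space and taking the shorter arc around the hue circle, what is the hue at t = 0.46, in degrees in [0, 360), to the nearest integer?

Hue: 334 − 45 = 289°, but |289| > 180 so the shorter arc goes the other way: Δh = 289 − 360 = -71°.
H = 45 + 0.46 × (-71) = 12.34 → 12°

12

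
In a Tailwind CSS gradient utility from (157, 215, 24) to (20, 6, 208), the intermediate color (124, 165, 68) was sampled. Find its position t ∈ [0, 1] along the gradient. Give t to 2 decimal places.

Invert the lerp on the G channel (largest span, 209): t = (165 − 215) / (6 − 215) = -50/-209 = 0.23923.
Check on R: (124 − 157)/(20 − 157) = 0.2409 ✓

0.24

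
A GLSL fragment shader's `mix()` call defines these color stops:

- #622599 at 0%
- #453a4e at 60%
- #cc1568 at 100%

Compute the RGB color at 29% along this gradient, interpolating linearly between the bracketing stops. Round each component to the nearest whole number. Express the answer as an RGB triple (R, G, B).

(84, 47, 117)

29% lies between the 0% and 60% stops, so the local fraction is t = (29 − 0)/(60 − 0) = 29/60 ≈ 0.4833.
#622599 → (98, 37, 153); #453a4e → (69, 58, 78).
R = 98 + 0.4833 × (69 − 98) = 83.984 → 84
G = 37 + 0.4833 × (58 − 37) = 47.149 → 47
B = 153 + 0.4833 × (78 − 153) = 116.752 → 117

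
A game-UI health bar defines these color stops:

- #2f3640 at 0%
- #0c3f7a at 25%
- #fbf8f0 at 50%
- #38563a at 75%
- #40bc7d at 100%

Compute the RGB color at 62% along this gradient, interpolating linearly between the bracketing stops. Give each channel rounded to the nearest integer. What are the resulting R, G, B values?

(157, 170, 153)

62% lies between the 50% and 75% stops, so the local fraction is t = (62 − 50)/(75 − 50) = 12/25 ≈ 0.48.
#fbf8f0 → (251, 248, 240); #38563a → (56, 86, 58).
R = 251 + 0.48 × (56 − 251) = 157.4 → 157
G = 248 + 0.48 × (86 − 248) = 170.24 → 170
B = 240 + 0.48 × (58 − 240) = 152.64 → 153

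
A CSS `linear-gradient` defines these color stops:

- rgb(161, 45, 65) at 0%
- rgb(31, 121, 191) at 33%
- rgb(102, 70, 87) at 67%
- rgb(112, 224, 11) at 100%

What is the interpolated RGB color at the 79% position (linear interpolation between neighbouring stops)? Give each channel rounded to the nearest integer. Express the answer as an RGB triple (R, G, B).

(106, 126, 59)

79% lies between the 67% and 100% stops, so the local fraction is t = (79 − 67)/(100 − 67) = 12/33 ≈ 0.3636.
R = 102 + 0.3636 × (112 − 102) = 105.636 → 106
G = 70 + 0.3636 × (224 − 70) = 125.994 → 126
B = 87 + 0.3636 × (11 − 87) = 59.366 → 59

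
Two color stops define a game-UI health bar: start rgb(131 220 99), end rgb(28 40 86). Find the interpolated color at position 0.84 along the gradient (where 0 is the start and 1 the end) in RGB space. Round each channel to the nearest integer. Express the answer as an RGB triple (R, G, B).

(44, 69, 88)

R = 131 + 0.84 × (28 − 131) = 131 + 0.84 × -103 = 44.48 → 44
G = 220 + 0.84 × (40 − 220) = 220 + 0.84 × -180 = 68.8 → 69
B = 99 + 0.84 × (86 − 99) = 99 + 0.84 × -13 = 88.08 → 88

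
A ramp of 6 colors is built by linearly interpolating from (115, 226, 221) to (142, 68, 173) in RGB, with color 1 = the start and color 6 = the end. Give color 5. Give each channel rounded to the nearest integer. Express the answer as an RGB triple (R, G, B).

With 6 swatches and endpoints inclusive, swatch 5 sits at t = (5 − 1)/(6 − 1) = 4/5 ≈ 0.8.
R = 115 + 0.8 × (142 − 115) = 136.6 → 137
G = 226 + 0.8 × (68 − 226) = 99.6 → 100
B = 221 + 0.8 × (173 − 221) = 182.6 → 183

(137, 100, 183)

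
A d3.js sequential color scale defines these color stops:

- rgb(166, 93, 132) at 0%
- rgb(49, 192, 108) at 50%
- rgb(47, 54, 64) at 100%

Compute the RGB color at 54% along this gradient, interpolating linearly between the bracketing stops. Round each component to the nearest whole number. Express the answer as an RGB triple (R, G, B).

(49, 181, 104)

54% lies between the 50% and 100% stops, so the local fraction is t = (54 − 50)/(100 − 50) = 4/50 ≈ 0.08.
R = 49 + 0.08 × (47 − 49) = 48.84 → 49
G = 192 + 0.08 × (54 − 192) = 180.96 → 181
B = 108 + 0.08 × (64 − 108) = 104.48 → 104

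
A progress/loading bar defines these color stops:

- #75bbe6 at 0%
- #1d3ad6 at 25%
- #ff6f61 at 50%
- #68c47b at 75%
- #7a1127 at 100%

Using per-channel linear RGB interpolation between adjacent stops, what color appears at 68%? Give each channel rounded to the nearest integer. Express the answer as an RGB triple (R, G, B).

68% lies between the 50% and 75% stops, so the local fraction is t = (68 − 50)/(75 − 50) = 18/25 ≈ 0.72.
#ff6f61 → (255, 111, 97); #68c47b → (104, 196, 123).
R = 255 + 0.72 × (104 − 255) = 146.28 → 146
G = 111 + 0.72 × (196 − 111) = 172.2 → 172
B = 97 + 0.72 × (123 − 97) = 115.72 → 116

(146, 172, 116)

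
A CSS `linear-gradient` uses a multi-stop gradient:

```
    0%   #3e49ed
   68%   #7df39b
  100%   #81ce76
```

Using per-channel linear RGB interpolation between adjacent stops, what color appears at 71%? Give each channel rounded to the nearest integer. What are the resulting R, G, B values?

71% lies between the 68% and 100% stops, so the local fraction is t = (71 − 68)/(100 − 68) = 3/32 ≈ 0.0938.
#7df39b → (125, 243, 155); #81ce76 → (129, 206, 118).
R = 125 + 0.0938 × (129 − 125) = 125.375 → 125
G = 243 + 0.0938 × (206 − 243) = 239.529 → 240
B = 155 + 0.0938 × (118 − 155) = 151.529 → 152

(125, 240, 152)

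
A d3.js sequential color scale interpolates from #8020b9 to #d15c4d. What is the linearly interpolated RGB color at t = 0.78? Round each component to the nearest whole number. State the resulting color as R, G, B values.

#8020b9 → (128, 32, 185); #d15c4d → (209, 92, 77).
R = 128 + 0.78 × (209 − 128) = 128 + 0.78 × 81 = 191.18 → 191
G = 32 + 0.78 × (92 − 32) = 32 + 0.78 × 60 = 78.8 → 79
B = 185 + 0.78 × (77 − 185) = 185 + 0.78 × -108 = 100.76 → 101

(191, 79, 101)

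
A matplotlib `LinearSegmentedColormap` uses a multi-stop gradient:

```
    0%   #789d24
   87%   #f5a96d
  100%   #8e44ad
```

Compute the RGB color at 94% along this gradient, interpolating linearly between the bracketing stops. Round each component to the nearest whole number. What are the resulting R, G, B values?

94% lies between the 87% and 100% stops, so the local fraction is t = (94 − 87)/(100 − 87) = 7/13 ≈ 0.5385.
#f5a96d → (245, 169, 109); #8e44ad → (142, 68, 173).
R = 245 + 0.5385 × (142 − 245) = 189.535 → 190
G = 169 + 0.5385 × (68 − 169) = 114.612 → 115
B = 109 + 0.5385 × (173 − 109) = 143.464 → 143

(190, 115, 143)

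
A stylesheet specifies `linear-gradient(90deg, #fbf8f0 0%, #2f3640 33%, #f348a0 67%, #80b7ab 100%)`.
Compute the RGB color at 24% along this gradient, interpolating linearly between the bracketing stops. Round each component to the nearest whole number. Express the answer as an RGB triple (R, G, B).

(103, 107, 112)

24% lies between the 0% and 33% stops, so the local fraction is t = (24 − 0)/(33 − 0) = 24/33 ≈ 0.7273.
#fbf8f0 → (251, 248, 240); #2f3640 → (47, 54, 64).
R = 251 + 0.7273 × (47 − 251) = 102.631 → 103
G = 248 + 0.7273 × (54 − 248) = 106.904 → 107
B = 240 + 0.7273 × (64 − 240) = 111.995 → 112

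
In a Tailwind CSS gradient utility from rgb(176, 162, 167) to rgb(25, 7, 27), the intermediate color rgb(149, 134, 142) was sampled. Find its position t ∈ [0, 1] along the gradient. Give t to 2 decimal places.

0.18

Invert the lerp on the G channel (largest span, 155): t = (134 − 162) / (7 − 162) = -28/-155 = 0.18065.
Check on R: (149 − 176)/(25 − 176) = 0.1788 ✓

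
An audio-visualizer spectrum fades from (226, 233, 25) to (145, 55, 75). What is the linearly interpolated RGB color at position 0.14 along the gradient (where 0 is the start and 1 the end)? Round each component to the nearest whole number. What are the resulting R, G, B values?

R = 226 + 0.14 × (145 − 226) = 226 + 0.14 × -81 = 214.66 → 215
G = 233 + 0.14 × (55 − 233) = 233 + 0.14 × -178 = 208.08 → 208
B = 25 + 0.14 × (75 − 25) = 25 + 0.14 × 50 = 32 → 32
So the blended color is (215, 208, 32), about #d7d020.

(215, 208, 32)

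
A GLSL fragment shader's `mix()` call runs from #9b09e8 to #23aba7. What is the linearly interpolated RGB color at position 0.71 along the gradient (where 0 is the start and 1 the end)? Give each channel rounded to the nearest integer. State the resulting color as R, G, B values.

#9b09e8 → (155, 9, 232); #23aba7 → (35, 171, 167).
R = 155 + 0.71 × (35 − 155) = 155 + 0.71 × -120 = 69.8 → 70
G = 9 + 0.71 × (171 − 9) = 9 + 0.71 × 162 = 124.02 → 124
B = 232 + 0.71 × (167 − 232) = 232 + 0.71 × -65 = 185.85 → 186

(70, 124, 186)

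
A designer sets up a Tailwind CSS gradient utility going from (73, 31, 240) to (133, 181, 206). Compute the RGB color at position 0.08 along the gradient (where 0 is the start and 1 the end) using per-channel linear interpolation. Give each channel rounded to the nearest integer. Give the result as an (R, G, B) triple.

R = 73 + 0.08 × (133 − 73) = 73 + 0.08 × 60 = 77.8 → 78
G = 31 + 0.08 × (181 − 31) = 31 + 0.08 × 150 = 43 → 43
B = 240 + 0.08 × (206 − 240) = 240 + 0.08 × -34 = 237.28 → 237
So the blended color is (78, 43, 237), about #4e2bed.

(78, 43, 237)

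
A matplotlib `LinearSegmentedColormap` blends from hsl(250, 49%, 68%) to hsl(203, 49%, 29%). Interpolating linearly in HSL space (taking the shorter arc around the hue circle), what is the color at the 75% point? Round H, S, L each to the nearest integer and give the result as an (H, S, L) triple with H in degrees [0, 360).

(215, 49, 39)

Hue arc: Δh = 203 − 250 = -47° (|Δh| ≤ 180, already the shorter path).
H = 250 + 0.75 × (-47) = 214.75 → 215°
S = 49 + 0.75 × (49 − 49) = 49 → 49%
L = 68 + 0.75 × (29 − 68) = 38.75 → 39%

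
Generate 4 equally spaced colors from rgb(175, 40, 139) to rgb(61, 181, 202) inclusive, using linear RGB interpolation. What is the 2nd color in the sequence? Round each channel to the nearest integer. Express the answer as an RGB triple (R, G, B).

(137, 87, 160)

With 4 swatches and endpoints inclusive, swatch 2 sits at t = (2 − 1)/(4 − 1) = 1/3 ≈ 0.3333.
R = 175 + 0.3333 × (61 − 175) = 137.004 → 137
G = 40 + 0.3333 × (181 − 40) = 86.995 → 87
B = 139 + 0.3333 × (202 − 139) = 159.998 → 160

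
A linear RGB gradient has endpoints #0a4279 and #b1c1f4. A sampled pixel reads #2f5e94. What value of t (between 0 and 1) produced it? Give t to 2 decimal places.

Invert the lerp on the R channel (largest span, 167): t = (47 − 10) / (177 − 10) = 37/167 = 0.22156.
Check on G: (94 − 66)/(193 − 66) = 0.2205 ✓

0.22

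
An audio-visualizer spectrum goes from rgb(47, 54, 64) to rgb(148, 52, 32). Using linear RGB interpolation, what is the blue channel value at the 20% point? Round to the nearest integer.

B = 64 + 0.2 × (32 − 64) = 57.6 → 58

58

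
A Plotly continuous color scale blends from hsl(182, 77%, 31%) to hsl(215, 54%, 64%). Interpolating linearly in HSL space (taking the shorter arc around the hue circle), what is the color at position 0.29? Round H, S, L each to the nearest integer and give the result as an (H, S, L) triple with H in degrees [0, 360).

Hue arc: Δh = 215 − 182 = 33° (|Δh| ≤ 180, already the shorter path).
H = 182 + 0.29 × (33) = 191.57 → 192°
S = 77 + 0.29 × (54 − 77) = 70.33 → 70%
L = 31 + 0.29 × (64 − 31) = 40.57 → 41%

(192, 70, 41)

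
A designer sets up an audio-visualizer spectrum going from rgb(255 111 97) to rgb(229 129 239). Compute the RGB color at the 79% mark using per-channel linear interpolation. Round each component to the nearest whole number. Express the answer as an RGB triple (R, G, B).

(234, 125, 209)

79% corresponds to t = 0.79.
R = 255 + 0.79 × (229 − 255) = 255 + 0.79 × -26 = 234.46 → 234
G = 111 + 0.79 × (129 − 111) = 111 + 0.79 × 18 = 125.22 → 125
B = 97 + 0.79 × (239 − 97) = 97 + 0.79 × 142 = 209.18 → 209
So the blended color is (234, 125, 209), about #ea7dd1.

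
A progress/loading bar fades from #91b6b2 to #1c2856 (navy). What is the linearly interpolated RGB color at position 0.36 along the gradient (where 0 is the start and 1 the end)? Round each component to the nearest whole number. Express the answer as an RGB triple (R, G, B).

(103, 131, 145)

#91b6b2 → (145, 182, 178); #1c2856 → (28, 40, 86).
R = 145 + 0.36 × (28 − 145) = 145 + 0.36 × -117 = 102.88 → 103
G = 182 + 0.36 × (40 − 182) = 182 + 0.36 × -142 = 130.88 → 131
B = 178 + 0.36 × (86 − 178) = 178 + 0.36 × -92 = 144.88 → 145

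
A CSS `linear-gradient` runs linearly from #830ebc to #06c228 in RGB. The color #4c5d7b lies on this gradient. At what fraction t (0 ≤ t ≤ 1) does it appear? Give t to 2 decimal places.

Invert the lerp on the G channel (largest span, 180): t = (93 − 14) / (194 − 14) = 79/180 = 0.43889.
Check on R: (76 − 131)/(6 − 131) = 0.44 ✓

0.44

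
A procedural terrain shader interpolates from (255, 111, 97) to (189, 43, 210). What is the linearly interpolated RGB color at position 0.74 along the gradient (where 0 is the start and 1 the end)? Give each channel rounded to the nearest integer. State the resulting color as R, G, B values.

(206, 61, 181)

R = 255 + 0.74 × (189 − 255) = 255 + 0.74 × -66 = 206.16 → 206
G = 111 + 0.74 × (43 − 111) = 111 + 0.74 × -68 = 60.68 → 61
B = 97 + 0.74 × (210 − 97) = 97 + 0.74 × 113 = 180.62 → 181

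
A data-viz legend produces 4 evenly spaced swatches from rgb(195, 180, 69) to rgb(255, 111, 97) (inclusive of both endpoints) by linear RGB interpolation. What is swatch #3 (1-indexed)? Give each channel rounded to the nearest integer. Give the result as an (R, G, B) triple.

With 4 swatches and endpoints inclusive, swatch 3 sits at t = (3 − 1)/(4 − 1) = 2/3 ≈ 0.6667.
R = 195 + 0.6667 × (255 − 195) = 235.002 → 235
G = 180 + 0.6667 × (111 − 180) = 133.998 → 134
B = 69 + 0.6667 × (97 − 69) = 87.668 → 88

(235, 134, 88)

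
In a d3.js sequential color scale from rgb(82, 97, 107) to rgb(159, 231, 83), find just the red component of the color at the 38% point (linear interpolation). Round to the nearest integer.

R = 82 + 0.38 × (159 − 82) = 111.26 → 111

111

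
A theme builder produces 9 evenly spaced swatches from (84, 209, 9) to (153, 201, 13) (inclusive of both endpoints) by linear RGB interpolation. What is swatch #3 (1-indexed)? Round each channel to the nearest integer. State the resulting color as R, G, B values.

(101, 207, 10)

With 9 swatches and endpoints inclusive, swatch 3 sits at t = (3 − 1)/(9 − 1) = 2/8 ≈ 0.25.
R = 84 + 0.25 × (153 − 84) = 101.25 → 101
G = 209 + 0.25 × (201 − 209) = 207 → 207
B = 9 + 0.25 × (13 − 9) = 10 → 10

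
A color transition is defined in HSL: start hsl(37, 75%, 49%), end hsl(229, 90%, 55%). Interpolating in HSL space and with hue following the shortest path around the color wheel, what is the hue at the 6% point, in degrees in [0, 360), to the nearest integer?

Hue: 229 − 37 = 192°, but |192| > 180 so the shorter arc goes the other way: Δh = 192 − 360 = -168°.
H = 37 + 0.06 × (-168) = 26.92 → 27°

27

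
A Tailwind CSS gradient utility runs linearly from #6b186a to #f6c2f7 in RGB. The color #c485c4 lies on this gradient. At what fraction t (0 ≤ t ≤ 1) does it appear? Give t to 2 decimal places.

0.64

Invert the lerp on the G channel (largest span, 170): t = (133 − 24) / (194 − 24) = 109/170 = 0.64118.
Check on R: (196 − 107)/(246 − 107) = 0.6403 ✓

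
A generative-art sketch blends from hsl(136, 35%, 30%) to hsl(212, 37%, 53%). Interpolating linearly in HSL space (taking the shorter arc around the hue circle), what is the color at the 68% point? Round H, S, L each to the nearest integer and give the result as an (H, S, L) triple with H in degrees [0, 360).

Hue arc: Δh = 212 − 136 = 76° (|Δh| ≤ 180, already the shorter path).
H = 136 + 0.68 × (76) = 187.68 → 188°
S = 35 + 0.68 × (37 − 35) = 36.36 → 36%
L = 30 + 0.68 × (53 − 30) = 45.64 → 46%

(188, 36, 46)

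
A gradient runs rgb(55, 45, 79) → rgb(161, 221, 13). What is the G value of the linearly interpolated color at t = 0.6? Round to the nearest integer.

G = 45 + 0.6 × (221 − 45) = 150.6 → 151

151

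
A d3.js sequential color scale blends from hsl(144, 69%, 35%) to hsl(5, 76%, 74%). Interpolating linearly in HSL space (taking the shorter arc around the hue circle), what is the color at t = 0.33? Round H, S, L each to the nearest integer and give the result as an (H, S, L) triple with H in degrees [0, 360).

Hue arc: Δh = 5 − 144 = -139° (|Δh| ≤ 180, already the shorter path).
H = 144 + 0.33 × (-139) = 98.13 → 98°
S = 69 + 0.33 × (76 − 69) = 71.31 → 71%
L = 35 + 0.33 × (74 − 35) = 47.87 → 48%

(98, 71, 48)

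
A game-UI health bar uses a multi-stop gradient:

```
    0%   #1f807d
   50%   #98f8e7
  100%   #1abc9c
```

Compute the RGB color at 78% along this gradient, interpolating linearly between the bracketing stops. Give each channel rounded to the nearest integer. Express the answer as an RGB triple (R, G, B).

78% lies between the 50% and 100% stops, so the local fraction is t = (78 − 50)/(100 − 50) = 28/50 ≈ 0.56.
#98f8e7 → (152, 248, 231); #1abc9c → (26, 188, 156).
R = 152 + 0.56 × (26 − 152) = 81.44 → 81
G = 248 + 0.56 × (188 − 248) = 214.4 → 214
B = 231 + 0.56 × (156 − 231) = 189 → 189

(81, 214, 189)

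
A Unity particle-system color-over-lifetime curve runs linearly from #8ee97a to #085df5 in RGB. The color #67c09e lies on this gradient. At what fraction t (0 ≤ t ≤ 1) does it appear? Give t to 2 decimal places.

0.29

Invert the lerp on the G channel (largest span, 140): t = (192 − 233) / (93 − 233) = -41/-140 = 0.29286.
Check on R: (103 − 142)/(8 − 142) = 0.291 ✓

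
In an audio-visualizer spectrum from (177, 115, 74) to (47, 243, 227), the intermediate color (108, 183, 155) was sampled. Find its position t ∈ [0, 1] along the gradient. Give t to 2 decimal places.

0.53

Invert the lerp on the B channel (largest span, 153): t = (155 − 74) / (227 − 74) = 81/153 = 0.52941.
Check on R: (108 − 177)/(47 − 177) = 0.5308 ✓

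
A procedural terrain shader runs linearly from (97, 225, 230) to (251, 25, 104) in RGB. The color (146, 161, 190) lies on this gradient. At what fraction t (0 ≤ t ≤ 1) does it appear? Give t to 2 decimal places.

0.32

Invert the lerp on the G channel (largest span, 200): t = (161 − 225) / (25 − 225) = -64/-200 = 0.32.
Check on R: (146 − 97)/(251 − 97) = 0.3182 ✓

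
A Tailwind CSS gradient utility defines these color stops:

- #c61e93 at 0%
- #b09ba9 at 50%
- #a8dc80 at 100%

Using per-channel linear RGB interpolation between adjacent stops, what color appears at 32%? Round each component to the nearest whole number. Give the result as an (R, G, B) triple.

32% lies between the 0% and 50% stops, so the local fraction is t = (32 − 0)/(50 − 0) = 32/50 ≈ 0.64.
#c61e93 → (198, 30, 147); #b09ba9 → (176, 155, 169).
R = 198 + 0.64 × (176 − 198) = 183.92 → 184
G = 30 + 0.64 × (155 − 30) = 110 → 110
B = 147 + 0.64 × (169 − 147) = 161.08 → 161

(184, 110, 161)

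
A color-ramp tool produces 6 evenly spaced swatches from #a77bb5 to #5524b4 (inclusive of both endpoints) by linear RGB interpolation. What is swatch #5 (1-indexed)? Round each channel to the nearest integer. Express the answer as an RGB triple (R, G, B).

(101, 53, 180)

With 6 swatches and endpoints inclusive, swatch 5 sits at t = (5 − 1)/(6 − 1) = 4/5 ≈ 0.8.
#a77bb5 → (167, 123, 181); #5524b4 → (85, 36, 180).
R = 167 + 0.8 × (85 − 167) = 101.4 → 101
G = 123 + 0.8 × (36 − 123) = 53.4 → 53
B = 181 + 0.8 × (180 − 181) = 180.2 → 180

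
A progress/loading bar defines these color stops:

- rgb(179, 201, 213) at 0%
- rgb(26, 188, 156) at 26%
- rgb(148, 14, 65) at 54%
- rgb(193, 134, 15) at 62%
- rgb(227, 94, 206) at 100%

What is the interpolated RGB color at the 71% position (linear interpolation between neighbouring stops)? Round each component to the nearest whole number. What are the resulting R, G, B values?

71% lies between the 62% and 100% stops, so the local fraction is t = (71 − 62)/(100 − 62) = 9/38 ≈ 0.2368.
R = 193 + 0.2368 × (227 − 193) = 201.051 → 201
G = 134 + 0.2368 × (94 − 134) = 124.528 → 125
B = 15 + 0.2368 × (206 − 15) = 60.229 → 60

(201, 125, 60)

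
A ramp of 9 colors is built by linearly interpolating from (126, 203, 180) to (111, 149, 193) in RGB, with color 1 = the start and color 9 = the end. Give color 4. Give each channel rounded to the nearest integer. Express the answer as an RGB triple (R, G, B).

With 9 swatches and endpoints inclusive, swatch 4 sits at t = (4 − 1)/(9 − 1) = 3/8 ≈ 0.375.
R = 126 + 0.375 × (111 − 126) = 120.375 → 120
G = 203 + 0.375 × (149 − 203) = 182.75 → 183
B = 180 + 0.375 × (193 − 180) = 184.875 → 185

(120, 183, 185)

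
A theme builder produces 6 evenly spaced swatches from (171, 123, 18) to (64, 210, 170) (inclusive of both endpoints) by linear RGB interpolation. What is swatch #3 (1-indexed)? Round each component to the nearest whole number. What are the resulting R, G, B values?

(128, 158, 79)

With 6 swatches and endpoints inclusive, swatch 3 sits at t = (3 − 1)/(6 − 1) = 2/5 ≈ 0.4.
R = 171 + 0.4 × (64 − 171) = 128.2 → 128
G = 123 + 0.4 × (210 − 123) = 157.8 → 158
B = 18 + 0.4 × (170 − 18) = 78.8 → 79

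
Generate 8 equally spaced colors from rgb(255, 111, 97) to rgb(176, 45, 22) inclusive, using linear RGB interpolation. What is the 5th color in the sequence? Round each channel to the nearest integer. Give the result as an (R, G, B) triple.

With 8 swatches and endpoints inclusive, swatch 5 sits at t = (5 − 1)/(8 − 1) = 4/7 ≈ 0.5714.
R = 255 + 0.5714 × (176 − 255) = 209.859 → 210
G = 111 + 0.5714 × (45 − 111) = 73.288 → 73
B = 97 + 0.5714 × (22 − 97) = 54.145 → 54

(210, 73, 54)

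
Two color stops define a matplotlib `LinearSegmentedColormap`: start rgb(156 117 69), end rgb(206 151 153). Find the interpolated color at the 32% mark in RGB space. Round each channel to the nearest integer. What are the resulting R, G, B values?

(172, 128, 96)

32% corresponds to t = 0.32.
R = 156 + 0.32 × (206 − 156) = 156 + 0.32 × 50 = 172 → 172
G = 117 + 0.32 × (151 − 117) = 117 + 0.32 × 34 = 127.88 → 128
B = 69 + 0.32 × (153 − 69) = 69 + 0.32 × 84 = 95.88 → 96
So the blended color is (172, 128, 96), about #ac8060.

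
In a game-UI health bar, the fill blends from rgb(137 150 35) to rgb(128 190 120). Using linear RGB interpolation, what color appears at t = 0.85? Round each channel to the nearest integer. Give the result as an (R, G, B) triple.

(129, 184, 107)

R = 137 + 0.85 × (128 − 137) = 137 + 0.85 × -9 = 129.35 → 129
G = 150 + 0.85 × (190 − 150) = 150 + 0.85 × 40 = 184 → 184
B = 35 + 0.85 × (120 − 35) = 35 + 0.85 × 85 = 107.25 → 107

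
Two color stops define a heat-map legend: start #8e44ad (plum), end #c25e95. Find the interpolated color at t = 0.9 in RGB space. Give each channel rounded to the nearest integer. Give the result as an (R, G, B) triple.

#8e44ad → (142, 68, 173); #c25e95 → (194, 94, 149).
R = 142 + 0.9 × (194 − 142) = 142 + 0.9 × 52 = 188.8 → 189
G = 68 + 0.9 × (94 − 68) = 68 + 0.9 × 26 = 91.4 → 91
B = 173 + 0.9 × (149 − 173) = 173 + 0.9 × -24 = 151.4 → 151

(189, 91, 151)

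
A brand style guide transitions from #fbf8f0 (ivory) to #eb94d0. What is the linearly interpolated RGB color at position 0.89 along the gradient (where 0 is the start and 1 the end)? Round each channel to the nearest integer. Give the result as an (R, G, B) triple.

#fbf8f0 → (251, 248, 240); #eb94d0 → (235, 148, 208).
R = 251 + 0.89 × (235 − 251) = 251 + 0.89 × -16 = 236.76 → 237
G = 248 + 0.89 × (148 − 248) = 248 + 0.89 × -100 = 159 → 159
B = 240 + 0.89 × (208 − 240) = 240 + 0.89 × -32 = 211.52 → 212
So the blended color is (237, 159, 212), about #ed9fd4.

(237, 159, 212)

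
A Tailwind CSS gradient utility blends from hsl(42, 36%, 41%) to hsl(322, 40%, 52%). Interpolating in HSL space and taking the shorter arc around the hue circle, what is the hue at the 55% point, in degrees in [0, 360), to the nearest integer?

Hue: 322 − 42 = 280°, but |280| > 180 so the shorter arc goes the other way: Δh = 280 − 360 = -80°.
H = 42 + 0.55 × (-80) = -2 → -2 → -2 mod 360 = 358°

358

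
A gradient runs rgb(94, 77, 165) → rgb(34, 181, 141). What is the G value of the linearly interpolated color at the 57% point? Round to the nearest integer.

136

G = 77 + 0.57 × (181 − 77) = 136.28 → 136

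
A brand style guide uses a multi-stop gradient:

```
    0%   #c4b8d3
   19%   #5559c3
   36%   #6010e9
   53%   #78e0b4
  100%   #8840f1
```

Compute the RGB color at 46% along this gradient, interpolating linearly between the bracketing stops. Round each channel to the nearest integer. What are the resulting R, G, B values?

(110, 138, 202)

46% lies between the 36% and 53% stops, so the local fraction is t = (46 − 36)/(53 − 36) = 10/17 ≈ 0.5882.
#6010e9 → (96, 16, 233); #78e0b4 → (120, 224, 180).
R = 96 + 0.5882 × (120 − 96) = 110.117 → 110
G = 16 + 0.5882 × (224 − 16) = 138.346 → 138
B = 233 + 0.5882 × (180 − 233) = 201.825 → 202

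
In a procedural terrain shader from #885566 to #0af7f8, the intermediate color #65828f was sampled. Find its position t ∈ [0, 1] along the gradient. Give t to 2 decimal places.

0.28

Invert the lerp on the G channel (largest span, 162): t = (130 − 85) / (247 − 85) = 45/162 = 0.27778.
Check on R: (101 − 136)/(10 − 136) = 0.2778 ✓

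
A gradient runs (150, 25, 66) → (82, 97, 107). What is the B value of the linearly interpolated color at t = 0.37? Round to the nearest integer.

81

B = 66 + 0.37 × (107 − 66) = 81.17 → 81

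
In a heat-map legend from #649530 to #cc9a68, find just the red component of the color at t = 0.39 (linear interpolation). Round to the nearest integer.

141

R₁ = 100 (from #649530), R₂ = 204 (from #cc9a68).
R = 100 + 0.39 × (204 − 100) = 140.56 → 141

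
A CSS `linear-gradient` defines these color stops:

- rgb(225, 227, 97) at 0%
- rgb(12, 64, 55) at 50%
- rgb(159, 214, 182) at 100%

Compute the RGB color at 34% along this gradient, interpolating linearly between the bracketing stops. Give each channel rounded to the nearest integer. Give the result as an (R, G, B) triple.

34% lies between the 0% and 50% stops, so the local fraction is t = (34 − 0)/(50 − 0) = 34/50 ≈ 0.68.
R = 225 + 0.68 × (12 − 225) = 80.16 → 80
G = 227 + 0.68 × (64 − 227) = 116.16 → 116
B = 97 + 0.68 × (55 − 97) = 68.44 → 68

(80, 116, 68)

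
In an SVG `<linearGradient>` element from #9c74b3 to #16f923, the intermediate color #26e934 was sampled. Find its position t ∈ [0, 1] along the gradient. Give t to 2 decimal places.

0.88

Invert the lerp on the B channel (largest span, 144): t = (52 − 179) / (35 − 179) = -127/-144 = 0.88194.
Check on R: (38 − 156)/(22 − 156) = 0.8806 ✓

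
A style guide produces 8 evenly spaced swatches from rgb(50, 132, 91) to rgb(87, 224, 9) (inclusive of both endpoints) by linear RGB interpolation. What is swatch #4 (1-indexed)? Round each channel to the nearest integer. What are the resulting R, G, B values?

(66, 171, 56)

With 8 swatches and endpoints inclusive, swatch 4 sits at t = (4 − 1)/(8 − 1) = 3/7 ≈ 0.4286.
R = 50 + 0.4286 × (87 − 50) = 65.858 → 66
G = 132 + 0.4286 × (224 − 132) = 171.431 → 171
B = 91 + 0.4286 × (9 − 91) = 55.855 → 56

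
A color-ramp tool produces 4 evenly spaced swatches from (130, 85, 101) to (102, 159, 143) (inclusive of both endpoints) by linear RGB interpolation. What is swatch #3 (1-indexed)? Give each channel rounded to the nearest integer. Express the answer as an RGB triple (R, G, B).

With 4 swatches and endpoints inclusive, swatch 3 sits at t = (3 − 1)/(4 − 1) = 2/3 ≈ 0.6667.
R = 130 + 0.6667 × (102 − 130) = 111.332 → 111
G = 85 + 0.6667 × (159 − 85) = 134.336 → 134
B = 101 + 0.6667 × (143 − 101) = 129.001 → 129

(111, 134, 129)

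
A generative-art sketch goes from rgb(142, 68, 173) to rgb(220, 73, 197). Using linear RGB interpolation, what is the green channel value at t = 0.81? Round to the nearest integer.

72

G = 68 + 0.81 × (73 − 68) = 72.05 → 72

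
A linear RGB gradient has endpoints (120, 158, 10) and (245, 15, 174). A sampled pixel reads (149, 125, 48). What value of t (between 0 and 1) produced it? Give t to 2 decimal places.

Invert the lerp on the B channel (largest span, 164): t = (48 − 10) / (174 − 10) = 38/164 = 0.23171.
Check on R: (149 − 120)/(245 − 120) = 0.232 ✓

0.23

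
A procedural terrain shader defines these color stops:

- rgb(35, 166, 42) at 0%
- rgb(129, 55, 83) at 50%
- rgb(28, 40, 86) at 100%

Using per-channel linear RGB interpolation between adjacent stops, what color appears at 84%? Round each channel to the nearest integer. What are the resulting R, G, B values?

(60, 45, 85)

84% lies between the 50% and 100% stops, so the local fraction is t = (84 − 50)/(100 − 50) = 34/50 ≈ 0.68.
R = 129 + 0.68 × (28 − 129) = 60.32 → 60
G = 55 + 0.68 × (40 − 55) = 44.8 → 45
B = 83 + 0.68 × (86 − 83) = 85.04 → 85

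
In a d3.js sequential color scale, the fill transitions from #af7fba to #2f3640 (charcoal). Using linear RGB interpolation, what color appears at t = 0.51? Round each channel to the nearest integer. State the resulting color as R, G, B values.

(110, 90, 124)

#af7fba → (175, 127, 186); #2f3640 → (47, 54, 64).
R = 175 + 0.51 × (47 − 175) = 175 + 0.51 × -128 = 109.72 → 110
G = 127 + 0.51 × (54 − 127) = 127 + 0.51 × -73 = 89.77 → 90
B = 186 + 0.51 × (64 − 186) = 186 + 0.51 × -122 = 123.78 → 124
So the blended color is (110, 90, 124), about #6e5a7c.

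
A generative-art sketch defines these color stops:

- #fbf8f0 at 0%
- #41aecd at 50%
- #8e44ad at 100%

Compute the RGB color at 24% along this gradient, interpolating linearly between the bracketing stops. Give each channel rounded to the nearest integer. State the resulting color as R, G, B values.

24% lies between the 0% and 50% stops, so the local fraction is t = (24 − 0)/(50 − 0) = 24/50 ≈ 0.48.
#fbf8f0 → (251, 248, 240); #41aecd → (65, 174, 205).
R = 251 + 0.48 × (65 − 251) = 161.72 → 162
G = 248 + 0.48 × (174 − 248) = 212.48 → 212
B = 240 + 0.48 × (205 − 240) = 223.2 → 223

(162, 212, 223)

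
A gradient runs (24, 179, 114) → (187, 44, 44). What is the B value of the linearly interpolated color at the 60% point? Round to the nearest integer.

B = 114 + 0.6 × (44 − 114) = 72 → 72

72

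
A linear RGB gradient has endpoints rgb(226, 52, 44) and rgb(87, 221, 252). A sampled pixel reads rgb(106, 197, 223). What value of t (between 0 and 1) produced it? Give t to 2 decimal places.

Invert the lerp on the B channel (largest span, 208): t = (223 − 44) / (252 − 44) = 179/208 = 0.86058.
Check on R: (106 − 226)/(87 − 226) = 0.8633 ✓

0.86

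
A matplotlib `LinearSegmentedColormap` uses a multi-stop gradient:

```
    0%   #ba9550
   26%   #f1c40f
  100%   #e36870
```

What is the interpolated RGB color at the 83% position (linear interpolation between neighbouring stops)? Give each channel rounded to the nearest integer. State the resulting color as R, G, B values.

(230, 125, 90)

83% lies between the 26% and 100% stops, so the local fraction is t = (83 − 26)/(100 − 26) = 57/74 ≈ 0.7703.
#f1c40f → (241, 196, 15); #e36870 → (227, 104, 112).
R = 241 + 0.7703 × (227 − 241) = 230.216 → 230
G = 196 + 0.7703 × (104 − 196) = 125.132 → 125
B = 15 + 0.7703 × (112 − 15) = 89.719 → 90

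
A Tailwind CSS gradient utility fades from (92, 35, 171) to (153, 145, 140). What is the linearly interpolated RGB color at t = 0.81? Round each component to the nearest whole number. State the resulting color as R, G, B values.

R = 92 + 0.81 × (153 − 92) = 92 + 0.81 × 61 = 141.41 → 141
G = 35 + 0.81 × (145 − 35) = 35 + 0.81 × 110 = 124.1 → 124
B = 171 + 0.81 × (140 − 171) = 171 + 0.81 × -31 = 145.89 → 146
So the blended color is (141, 124, 146), about #8d7c92.

(141, 124, 146)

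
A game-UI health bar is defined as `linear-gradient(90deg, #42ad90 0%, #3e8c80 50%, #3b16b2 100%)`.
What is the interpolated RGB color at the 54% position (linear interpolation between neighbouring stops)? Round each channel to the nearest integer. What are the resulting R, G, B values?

(62, 131, 132)

54% lies between the 50% and 100% stops, so the local fraction is t = (54 − 50)/(100 − 50) = 4/50 ≈ 0.08.
#3e8c80 → (62, 140, 128); #3b16b2 → (59, 22, 178).
R = 62 + 0.08 × (59 − 62) = 61.76 → 62
G = 140 + 0.08 × (22 − 140) = 130.56 → 131
B = 128 + 0.08 × (178 − 128) = 132 → 132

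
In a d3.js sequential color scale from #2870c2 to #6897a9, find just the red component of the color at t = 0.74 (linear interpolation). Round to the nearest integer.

87

R₁ = 40 (from #2870c2), R₂ = 104 (from #6897a9).
R = 40 + 0.74 × (104 − 40) = 87.36 → 87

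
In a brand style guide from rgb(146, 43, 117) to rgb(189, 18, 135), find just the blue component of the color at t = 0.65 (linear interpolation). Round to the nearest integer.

B = 117 + 0.65 × (135 − 117) = 128.7 → 129

129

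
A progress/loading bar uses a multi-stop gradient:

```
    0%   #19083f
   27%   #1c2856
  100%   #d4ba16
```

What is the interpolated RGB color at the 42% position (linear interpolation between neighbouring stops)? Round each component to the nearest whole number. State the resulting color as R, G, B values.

(66, 70, 73)

42% lies between the 27% and 100% stops, so the local fraction is t = (42 − 27)/(100 − 27) = 15/73 ≈ 0.2055.
#1c2856 → (28, 40, 86); #d4ba16 → (212, 186, 22).
R = 28 + 0.2055 × (212 − 28) = 65.812 → 66
G = 40 + 0.2055 × (186 − 40) = 70.003 → 70
B = 86 + 0.2055 × (22 − 86) = 72.848 → 73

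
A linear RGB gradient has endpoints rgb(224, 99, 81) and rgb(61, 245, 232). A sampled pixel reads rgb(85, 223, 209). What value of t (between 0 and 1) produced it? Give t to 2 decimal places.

0.85

Invert the lerp on the R channel (largest span, 163): t = (85 − 224) / (61 − 224) = -139/-163 = 0.85276.
Check on G: (223 − 99)/(245 − 99) = 0.8493 ✓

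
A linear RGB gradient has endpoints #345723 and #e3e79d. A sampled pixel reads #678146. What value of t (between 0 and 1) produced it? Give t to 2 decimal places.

Invert the lerp on the R channel (largest span, 175): t = (103 − 52) / (227 − 52) = 51/175 = 0.29143.
Check on G: (129 − 87)/(231 − 87) = 0.2917 ✓

0.29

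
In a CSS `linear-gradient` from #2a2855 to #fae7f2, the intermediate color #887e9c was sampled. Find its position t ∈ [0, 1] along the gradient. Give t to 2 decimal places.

Invert the lerp on the R channel (largest span, 208): t = (136 − 42) / (250 − 42) = 94/208 = 0.45192.
Check on G: (126 − 40)/(231 − 40) = 0.4503 ✓

0.45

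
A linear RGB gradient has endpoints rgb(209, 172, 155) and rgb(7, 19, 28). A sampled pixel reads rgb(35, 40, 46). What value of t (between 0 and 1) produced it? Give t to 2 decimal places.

0.86

Invert the lerp on the R channel (largest span, 202): t = (35 − 209) / (7 − 209) = -174/-202 = 0.86139.
Check on G: (40 − 172)/(19 − 172) = 0.8627 ✓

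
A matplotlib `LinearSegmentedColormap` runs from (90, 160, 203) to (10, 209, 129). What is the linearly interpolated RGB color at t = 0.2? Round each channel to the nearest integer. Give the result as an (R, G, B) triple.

(74, 170, 188)

R = 90 + 0.2 × (10 − 90) = 90 + 0.2 × -80 = 74 → 74
G = 160 + 0.2 × (209 − 160) = 160 + 0.2 × 49 = 169.8 → 170
B = 203 + 0.2 × (129 − 203) = 203 + 0.2 × -74 = 188.2 → 188
So the blended color is (74, 170, 188), about #4aaabc.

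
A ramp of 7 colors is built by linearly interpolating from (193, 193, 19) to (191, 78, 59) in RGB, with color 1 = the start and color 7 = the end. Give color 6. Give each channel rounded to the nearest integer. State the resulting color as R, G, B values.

(191, 97, 52)

With 7 swatches and endpoints inclusive, swatch 6 sits at t = (6 − 1)/(7 − 1) = 5/6 ≈ 0.8333.
R = 193 + 0.8333 × (191 − 193) = 191.333 → 191
G = 193 + 0.8333 × (78 − 193) = 97.17 → 97
B = 19 + 0.8333 × (59 − 19) = 52.332 → 52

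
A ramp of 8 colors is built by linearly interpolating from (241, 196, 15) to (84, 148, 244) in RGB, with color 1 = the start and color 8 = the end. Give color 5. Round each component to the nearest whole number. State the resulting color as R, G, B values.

(151, 169, 146)

With 8 swatches and endpoints inclusive, swatch 5 sits at t = (5 − 1)/(8 − 1) = 4/7 ≈ 0.5714.
R = 241 + 0.5714 × (84 − 241) = 151.29 → 151
G = 196 + 0.5714 × (148 − 196) = 168.573 → 169
B = 15 + 0.5714 × (244 − 15) = 145.851 → 146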